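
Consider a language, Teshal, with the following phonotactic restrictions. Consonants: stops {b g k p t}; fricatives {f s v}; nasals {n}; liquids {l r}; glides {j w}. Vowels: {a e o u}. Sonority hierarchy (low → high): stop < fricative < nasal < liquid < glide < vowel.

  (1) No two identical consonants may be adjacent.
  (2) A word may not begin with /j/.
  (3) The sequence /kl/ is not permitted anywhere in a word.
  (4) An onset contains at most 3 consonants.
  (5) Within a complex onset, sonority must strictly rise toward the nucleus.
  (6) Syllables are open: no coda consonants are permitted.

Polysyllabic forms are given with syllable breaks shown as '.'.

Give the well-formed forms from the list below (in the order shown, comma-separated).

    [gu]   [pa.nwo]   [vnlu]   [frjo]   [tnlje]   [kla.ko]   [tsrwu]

[gu], [pa.nwo], [vnlu], [frjo]

[gu] — σ1 onset /g/, coda /∅/ ok → well-formed
[pa.nwo] — σ1 onset /p/, coda /∅/ ok; σ2 onset /nw/ (3→5 rises), coda /∅/ ok → well-formed
[vnlu] — σ1 onset /vnl/ (2→3→4 rises), coda /∅/ ok → well-formed
[frjo] — σ1 onset /frj/ (2→4→5 rises), coda /∅/ ok → well-formed
[tnlje] — violates constraint 4: syllable 1 onset /tnlj/ has 4 consonants (> 3) → ill-formed
[kla.ko] — violates constraint 3: contains banned sequence /kl/ → ill-formed
[tsrwu] — violates constraint 4: syllable 1 onset /tsrw/ has 4 consonants (> 3) → ill-formed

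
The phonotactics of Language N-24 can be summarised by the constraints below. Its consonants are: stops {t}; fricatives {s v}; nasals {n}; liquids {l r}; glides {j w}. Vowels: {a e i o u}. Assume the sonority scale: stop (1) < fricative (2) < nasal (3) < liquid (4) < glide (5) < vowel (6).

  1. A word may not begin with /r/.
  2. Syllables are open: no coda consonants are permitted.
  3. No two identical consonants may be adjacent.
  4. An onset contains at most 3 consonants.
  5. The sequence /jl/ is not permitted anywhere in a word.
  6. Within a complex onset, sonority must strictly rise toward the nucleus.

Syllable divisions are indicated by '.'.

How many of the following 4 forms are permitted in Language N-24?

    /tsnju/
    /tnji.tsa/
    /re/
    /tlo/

/tsnju/ — violates constraint 4: syllable 1 onset /tsnj/ has 4 consonants (> 3) → not permitted
/tnji.tsa/ — σ1 onset /tnj/ (1→3→5 rises), coda /∅/ ok; σ2 onset /ts/ (1→2 rises), coda /∅/ ok → permitted
/re/ — violates constraint 1: word begins with /r/ → not permitted
/tlo/ — σ1 onset /tl/ (1→4 rises), coda /∅/ ok → permitted
Permitted: /tnji.tsa/, /tlo/ → 2.

2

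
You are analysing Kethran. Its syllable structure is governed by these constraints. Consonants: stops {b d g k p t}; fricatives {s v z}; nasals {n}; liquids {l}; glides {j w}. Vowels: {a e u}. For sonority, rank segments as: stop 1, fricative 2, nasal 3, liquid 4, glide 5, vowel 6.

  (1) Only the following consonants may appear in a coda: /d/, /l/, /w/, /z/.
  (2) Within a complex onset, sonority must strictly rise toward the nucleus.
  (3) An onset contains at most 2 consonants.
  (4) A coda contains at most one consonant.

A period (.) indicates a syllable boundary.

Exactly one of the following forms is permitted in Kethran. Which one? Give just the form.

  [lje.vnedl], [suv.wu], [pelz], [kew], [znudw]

[lje.vnedl] — violates constraint 4: syllable 2 coda /dl/ has 2 consonants (> 1) → not permitted
[suv.wu] — violates constraint 1: syllable 1 coda contains /v/, which is not a licensed coda consonant → not permitted
[pelz] — violates constraint 4: syllable 1 coda /lz/ has 2 consonants (> 1) → not permitted
[kew] — σ1 onset /k/, coda /w/ ok → permitted
[znudw] — violates constraint 4: syllable 1 coda /dw/ has 2 consonants (> 1) → not permitted

[kew]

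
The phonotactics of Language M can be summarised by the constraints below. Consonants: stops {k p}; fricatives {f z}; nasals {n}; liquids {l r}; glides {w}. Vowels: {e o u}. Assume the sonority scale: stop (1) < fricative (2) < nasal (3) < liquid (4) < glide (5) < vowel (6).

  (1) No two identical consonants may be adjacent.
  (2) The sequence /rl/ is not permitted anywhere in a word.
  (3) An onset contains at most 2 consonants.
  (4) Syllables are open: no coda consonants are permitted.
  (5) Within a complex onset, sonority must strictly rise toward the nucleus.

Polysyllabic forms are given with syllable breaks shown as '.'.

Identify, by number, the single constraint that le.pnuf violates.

le.pnuf: syllable 2 coda /f/ has 1 consonant (> 0).
This is a violation of constraint 4: "Syllables are open: no coda consonants are permitted."
The remaining constraints (1, 2, 3, 5) are satisfied.

4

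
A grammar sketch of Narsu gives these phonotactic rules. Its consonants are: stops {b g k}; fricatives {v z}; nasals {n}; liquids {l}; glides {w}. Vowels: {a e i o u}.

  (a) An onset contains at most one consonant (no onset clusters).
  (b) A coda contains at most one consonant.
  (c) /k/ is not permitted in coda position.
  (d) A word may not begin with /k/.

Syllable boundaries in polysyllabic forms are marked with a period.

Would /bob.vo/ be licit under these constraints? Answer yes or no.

yes

/bob.vo/ — σ1 onset /b/, coda /b/ ok; σ2 onset /v/, coda /∅/ ok → licit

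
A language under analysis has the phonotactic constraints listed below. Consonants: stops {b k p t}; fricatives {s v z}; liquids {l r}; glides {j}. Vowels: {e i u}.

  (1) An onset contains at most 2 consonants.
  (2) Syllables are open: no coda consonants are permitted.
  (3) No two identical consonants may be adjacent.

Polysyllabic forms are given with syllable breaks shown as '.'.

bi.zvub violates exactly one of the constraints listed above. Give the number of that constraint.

bi.zvub: syllable 2 coda /b/ has 1 consonant (> 0).
This is a violation of constraint 2: "Syllables are open: no coda consonants are permitted."
The remaining constraints (1, 3) are satisfied.

2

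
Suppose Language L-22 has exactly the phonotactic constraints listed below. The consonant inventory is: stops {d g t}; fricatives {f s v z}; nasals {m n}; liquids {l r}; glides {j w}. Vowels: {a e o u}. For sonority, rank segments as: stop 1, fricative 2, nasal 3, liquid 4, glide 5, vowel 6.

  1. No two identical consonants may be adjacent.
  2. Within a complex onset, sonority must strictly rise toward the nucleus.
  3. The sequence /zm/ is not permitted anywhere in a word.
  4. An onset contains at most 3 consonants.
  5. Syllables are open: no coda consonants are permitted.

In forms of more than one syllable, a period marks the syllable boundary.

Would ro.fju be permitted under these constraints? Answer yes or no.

ro.fju — σ1 onset /r/, coda /∅/ ok; σ2 onset /fj/ (2→5 rises), coda /∅/ ok → permitted

yes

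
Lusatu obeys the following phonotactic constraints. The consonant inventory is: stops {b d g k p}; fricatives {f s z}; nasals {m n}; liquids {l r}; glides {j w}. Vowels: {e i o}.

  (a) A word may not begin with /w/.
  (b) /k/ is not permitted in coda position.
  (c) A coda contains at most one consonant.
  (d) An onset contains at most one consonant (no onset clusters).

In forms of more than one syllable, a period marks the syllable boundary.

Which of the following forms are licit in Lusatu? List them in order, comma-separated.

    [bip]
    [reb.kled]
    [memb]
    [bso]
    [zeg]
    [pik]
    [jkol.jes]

[bip] — σ1 onset /b/, coda /p/ ok → licit
[reb.kled] — violates constraint (d): syllable 2 onset /kl/ has 2 consonants (> 1) → illicit
[memb] — violates constraint (c): syllable 1 coda /mb/ has 2 consonants (> 1) → illicit
[bso] — violates constraint (d): syllable 1 onset /bs/ has 2 consonants (> 1) → illicit
[zeg] — σ1 onset /z/, coda /g/ ok → licit
[pik] — violates constraint (b): syllable 1 coda contains /k/ → illicit
[jkol.jes] — violates constraint (d): syllable 1 onset /jk/ has 2 consonants (> 1) → illicit

[bip], [zeg]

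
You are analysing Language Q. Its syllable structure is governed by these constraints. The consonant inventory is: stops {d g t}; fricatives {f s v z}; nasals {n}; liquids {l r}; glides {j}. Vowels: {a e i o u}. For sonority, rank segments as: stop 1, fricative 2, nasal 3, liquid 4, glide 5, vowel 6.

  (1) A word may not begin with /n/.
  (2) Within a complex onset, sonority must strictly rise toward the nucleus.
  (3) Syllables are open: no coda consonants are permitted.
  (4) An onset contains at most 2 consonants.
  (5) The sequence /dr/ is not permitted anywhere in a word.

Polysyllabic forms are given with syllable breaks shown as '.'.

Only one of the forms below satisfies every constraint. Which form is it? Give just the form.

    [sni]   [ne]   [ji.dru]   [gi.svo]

[sni] — σ1 onset /sn/ (2→3 rises), coda /∅/ ok → licit
[ne] — violates constraint 1: word begins with /n/ → illicit
[ji.dru] — violates constraint 5: contains banned sequence /dr/ → illicit
[gi.svo] — violates constraint 2: syllable 2 onset /sv/: /s/ (fricative, 2) → /v/ (fricative, 2) does not rise → illicit

[sni]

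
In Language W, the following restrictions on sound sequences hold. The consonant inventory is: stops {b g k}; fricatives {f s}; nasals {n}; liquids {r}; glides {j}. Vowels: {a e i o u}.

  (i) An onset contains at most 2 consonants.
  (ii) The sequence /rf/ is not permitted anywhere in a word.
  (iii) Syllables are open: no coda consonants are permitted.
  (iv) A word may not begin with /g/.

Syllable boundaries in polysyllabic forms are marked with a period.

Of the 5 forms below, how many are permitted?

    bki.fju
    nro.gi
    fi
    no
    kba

bki.fju — σ1 onset /bk/ (2C), coda /∅/ ok; σ2 onset /fj/ (2C), coda /∅/ ok → permitted
nro.gi — σ1 onset /nr/ (2C), coda /∅/ ok; σ2 onset /g/, coda /∅/ ok → permitted
fi — σ1 onset /f/, coda /∅/ ok → permitted
no — σ1 onset /n/, coda /∅/ ok → permitted
kba — σ1 onset /kb/ (2C), coda /∅/ ok → permitted
Permitted: bki.fju, nro.gi, fi, no, kba → 5.

5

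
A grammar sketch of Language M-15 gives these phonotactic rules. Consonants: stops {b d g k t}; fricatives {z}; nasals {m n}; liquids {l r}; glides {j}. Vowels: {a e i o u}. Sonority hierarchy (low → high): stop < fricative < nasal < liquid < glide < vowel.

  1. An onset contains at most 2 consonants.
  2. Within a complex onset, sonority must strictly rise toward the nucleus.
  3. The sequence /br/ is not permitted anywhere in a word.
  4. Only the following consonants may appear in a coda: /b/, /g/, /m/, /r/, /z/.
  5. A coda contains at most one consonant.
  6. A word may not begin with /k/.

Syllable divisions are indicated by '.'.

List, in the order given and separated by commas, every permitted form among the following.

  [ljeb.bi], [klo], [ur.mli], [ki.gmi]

[ljeb.bi] — σ1 onset /lj/ (4→5 rises), coda /b/ ok; σ2 onset /b/, coda /∅/ ok → permitted
[klo] — violates constraint 6: word begins with /k/ → not permitted
[ur.mli] — σ1 onset /∅/, coda /r/ ok; σ2 onset /ml/ (3→4 rises), coda /∅/ ok → permitted
[ki.gmi] — violates constraint 6: word begins with /k/ → not permitted

[ljeb.bi], [ur.mli]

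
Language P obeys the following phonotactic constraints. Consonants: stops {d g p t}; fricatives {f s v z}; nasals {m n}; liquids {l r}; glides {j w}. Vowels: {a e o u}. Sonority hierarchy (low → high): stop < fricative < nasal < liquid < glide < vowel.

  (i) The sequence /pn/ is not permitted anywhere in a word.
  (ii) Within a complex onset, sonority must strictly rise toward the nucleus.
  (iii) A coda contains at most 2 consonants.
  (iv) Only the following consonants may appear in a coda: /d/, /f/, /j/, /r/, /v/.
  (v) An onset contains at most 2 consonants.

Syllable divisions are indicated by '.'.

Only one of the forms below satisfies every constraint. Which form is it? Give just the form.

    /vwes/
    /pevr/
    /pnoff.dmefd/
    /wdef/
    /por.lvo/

/pevr/

/vwes/ — violates constraint (iv): syllable 1 coda contains /s/, which is not a licensed coda consonant → phonotactically illegal
/pevr/ — σ1 onset /p/, coda /vr/ (2C) ok → phonotactically legal
/pnoff.dmefd/ — violates constraint (i): contains banned sequence /pn/ → phonotactically illegal
/wdef/ — violates constraint (ii): syllable 1 onset /wd/: /w/ (glide, 5) → /d/ (stop, 1) does not rise → phonotactically illegal
/por.lvo/ — violates constraint (ii): syllable 2 onset /lv/: /l/ (liquid, 4) → /v/ (fricative, 2) does not rise → phonotactically illegal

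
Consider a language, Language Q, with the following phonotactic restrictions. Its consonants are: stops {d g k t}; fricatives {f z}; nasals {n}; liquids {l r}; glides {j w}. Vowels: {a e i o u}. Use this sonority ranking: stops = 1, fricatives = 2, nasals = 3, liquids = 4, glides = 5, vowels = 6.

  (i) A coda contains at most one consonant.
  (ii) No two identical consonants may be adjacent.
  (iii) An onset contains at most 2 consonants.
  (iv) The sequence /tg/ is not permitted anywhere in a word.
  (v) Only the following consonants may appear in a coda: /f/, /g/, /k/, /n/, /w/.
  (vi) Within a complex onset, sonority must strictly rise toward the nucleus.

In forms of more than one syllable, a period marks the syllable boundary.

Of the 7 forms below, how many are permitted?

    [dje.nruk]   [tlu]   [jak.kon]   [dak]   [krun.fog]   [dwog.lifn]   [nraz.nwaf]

4

[dje.nruk] — σ1 onset /dj/ (1→5 rises), coda /∅/ ok; σ2 onset /nr/ (3→4 rises), coda /k/ ok → permitted
[tlu] — σ1 onset /tl/ (1→4 rises), coda /∅/ ok → permitted
[jak.kon] — violates constraint (ii): adjacent identical consonants /kk/ → not permitted
[dak] — σ1 onset /d/, coda /k/ ok → permitted
[krun.fog] — σ1 onset /kr/ (1→4 rises), coda /n/ ok; σ2 onset /f/, coda /g/ ok → permitted
[dwog.lifn] — violates constraint (i): syllable 2 coda /fn/ has 2 consonants (> 1) → not permitted
[nraz.nwaf] — violates constraint (v): syllable 1 coda contains /z/, which is not a licensed coda consonant → not permitted
Permitted: [dje.nruk], [tlu], [dak], [krun.fog] → 4.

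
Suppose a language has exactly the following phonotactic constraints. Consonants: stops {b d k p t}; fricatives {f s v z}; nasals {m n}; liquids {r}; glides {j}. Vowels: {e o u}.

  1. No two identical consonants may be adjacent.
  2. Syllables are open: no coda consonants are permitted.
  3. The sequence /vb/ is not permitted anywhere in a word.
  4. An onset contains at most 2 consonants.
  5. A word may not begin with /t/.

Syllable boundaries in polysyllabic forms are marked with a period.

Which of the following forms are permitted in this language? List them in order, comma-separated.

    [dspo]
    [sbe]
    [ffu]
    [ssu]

[dspo] — violates constraint 4: syllable 1 onset /dsp/ has 3 consonants (> 2) → not permitted
[sbe] — σ1 onset /sb/ (2C), coda /∅/ ok → permitted
[ffu] — violates constraint 1: adjacent identical consonants /ff/ → not permitted
[ssu] — violates constraint 1: adjacent identical consonants /ss/ → not permitted

[sbe]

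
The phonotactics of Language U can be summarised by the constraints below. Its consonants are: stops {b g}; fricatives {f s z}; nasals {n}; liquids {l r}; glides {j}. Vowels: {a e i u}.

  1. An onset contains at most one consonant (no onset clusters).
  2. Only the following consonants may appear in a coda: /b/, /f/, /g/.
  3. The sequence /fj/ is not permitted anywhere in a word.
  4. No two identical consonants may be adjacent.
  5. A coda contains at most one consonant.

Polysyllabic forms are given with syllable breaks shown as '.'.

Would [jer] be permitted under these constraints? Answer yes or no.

no

[jer] — violates constraint 2: syllable 1 coda contains /r/, which is not a licensed coda consonant → not permitted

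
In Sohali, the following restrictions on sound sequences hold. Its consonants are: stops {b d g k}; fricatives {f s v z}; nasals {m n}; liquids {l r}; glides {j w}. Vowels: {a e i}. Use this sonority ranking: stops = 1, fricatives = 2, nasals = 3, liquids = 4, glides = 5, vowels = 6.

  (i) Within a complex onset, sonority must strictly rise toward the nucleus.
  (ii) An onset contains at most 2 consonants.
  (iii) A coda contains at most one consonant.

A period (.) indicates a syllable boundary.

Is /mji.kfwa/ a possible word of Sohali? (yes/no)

no

/mji.kfwa/ — violates constraint (ii): syllable 2 onset /kfw/ has 3 consonants (> 2) → ill-formed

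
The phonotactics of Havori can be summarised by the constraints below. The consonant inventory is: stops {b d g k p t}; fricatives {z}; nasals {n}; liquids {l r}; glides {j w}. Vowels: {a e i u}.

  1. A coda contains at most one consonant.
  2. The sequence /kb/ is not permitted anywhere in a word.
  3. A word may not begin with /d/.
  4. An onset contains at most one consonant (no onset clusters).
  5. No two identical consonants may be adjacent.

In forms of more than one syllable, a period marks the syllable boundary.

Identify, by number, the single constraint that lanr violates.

1

lanr: syllable 1 coda /nr/ has 2 consonants (> 1).
This is a violation of constraint 1: "A coda contains at most one consonant."
The remaining constraints (2, 3, 4, 5) are satisfied.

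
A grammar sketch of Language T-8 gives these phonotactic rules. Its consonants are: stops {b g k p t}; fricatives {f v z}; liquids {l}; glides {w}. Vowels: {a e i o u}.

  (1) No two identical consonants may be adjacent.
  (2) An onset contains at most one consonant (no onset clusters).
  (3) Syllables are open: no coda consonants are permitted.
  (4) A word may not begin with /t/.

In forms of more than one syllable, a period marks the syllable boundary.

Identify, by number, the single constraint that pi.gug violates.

pi.gug: syllable 2 coda /g/ has 1 consonant (> 0).
This is a violation of constraint 3: "Syllables are open: no coda consonants are permitted."
The remaining constraints (1, 2, 4) are satisfied.

3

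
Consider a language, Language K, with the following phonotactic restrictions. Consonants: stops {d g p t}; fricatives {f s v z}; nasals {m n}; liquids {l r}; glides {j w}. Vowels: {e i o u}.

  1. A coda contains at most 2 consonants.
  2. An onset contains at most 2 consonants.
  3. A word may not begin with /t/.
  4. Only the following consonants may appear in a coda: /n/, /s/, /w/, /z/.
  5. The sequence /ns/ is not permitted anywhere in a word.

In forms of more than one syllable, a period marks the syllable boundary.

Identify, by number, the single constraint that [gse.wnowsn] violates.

[gse.wnowsn]: syllable 2 coda /wsn/ has 3 consonants (> 2).
This is a violation of constraint 1: "A coda contains at most 2 consonants."
The remaining constraints (2, 3, 4, 5) are satisfied.

1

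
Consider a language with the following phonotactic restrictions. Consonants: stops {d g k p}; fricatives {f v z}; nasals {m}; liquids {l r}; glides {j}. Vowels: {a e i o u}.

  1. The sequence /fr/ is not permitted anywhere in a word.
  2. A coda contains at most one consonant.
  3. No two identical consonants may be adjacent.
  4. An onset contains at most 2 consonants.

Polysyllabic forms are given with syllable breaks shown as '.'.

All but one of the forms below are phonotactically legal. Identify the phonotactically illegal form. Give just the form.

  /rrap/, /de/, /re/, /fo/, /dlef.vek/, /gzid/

/rrap/

/rrap/ — violates constraint 3: adjacent identical consonants /rr/ → phonotactically illegal
/de/ — σ1 onset /d/, coda /∅/ ok → phonotactically legal
/re/ — σ1 onset /r/, coda /∅/ ok → phonotactically legal
/fo/ — σ1 onset /f/, coda /∅/ ok → phonotactically legal
/dlef.vek/ — σ1 onset /dl/ (2C), coda /f/ ok; σ2 onset /v/, coda /k/ ok → phonotactically legal
/gzid/ — σ1 onset /gz/ (2C), coda /d/ ok → phonotactically legal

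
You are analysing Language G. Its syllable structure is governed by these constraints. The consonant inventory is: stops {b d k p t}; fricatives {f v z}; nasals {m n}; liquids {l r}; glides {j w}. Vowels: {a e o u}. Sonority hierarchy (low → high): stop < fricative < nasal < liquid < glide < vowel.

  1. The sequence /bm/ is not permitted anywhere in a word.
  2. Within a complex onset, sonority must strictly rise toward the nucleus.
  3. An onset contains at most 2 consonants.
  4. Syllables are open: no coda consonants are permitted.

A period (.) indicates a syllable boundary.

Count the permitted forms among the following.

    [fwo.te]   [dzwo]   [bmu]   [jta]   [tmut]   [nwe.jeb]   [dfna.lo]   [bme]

1

[fwo.te] — σ1 onset /fw/ (2→5 rises), coda /∅/ ok; σ2 onset /t/, coda /∅/ ok → permitted
[dzwo] — violates constraint 3: syllable 1 onset /dzw/ has 3 consonants (> 2) → not permitted
[bmu] — violates constraint 1: contains banned sequence /bm/ → not permitted
[jta] — violates constraint 2: syllable 1 onset /jt/: /j/ (glide, 5) → /t/ (stop, 1) does not rise → not permitted
[tmut] — violates constraint 4: syllable 1 coda /t/ has 1 consonant (> 0) → not permitted
[nwe.jeb] — violates constraint 4: syllable 2 coda /b/ has 1 consonant (> 0) → not permitted
[dfna.lo] — violates constraint 3: syllable 1 onset /dfn/ has 3 consonants (> 2) → not permitted
[bme] — violates constraint 1: contains banned sequence /bm/ → not permitted
Permitted: [fwo.te] → 1.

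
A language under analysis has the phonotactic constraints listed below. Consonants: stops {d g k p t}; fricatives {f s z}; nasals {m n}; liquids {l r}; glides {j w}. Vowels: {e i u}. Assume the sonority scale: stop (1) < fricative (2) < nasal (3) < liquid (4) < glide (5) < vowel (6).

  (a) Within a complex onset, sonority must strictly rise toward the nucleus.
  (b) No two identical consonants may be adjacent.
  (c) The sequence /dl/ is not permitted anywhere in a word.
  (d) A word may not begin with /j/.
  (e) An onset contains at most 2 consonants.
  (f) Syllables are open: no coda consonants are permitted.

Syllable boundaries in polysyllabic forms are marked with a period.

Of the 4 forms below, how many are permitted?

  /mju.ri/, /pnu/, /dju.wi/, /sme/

4

/mju.ri/ — σ1 onset /mj/ (3→5 rises), coda /∅/ ok; σ2 onset /r/, coda /∅/ ok → permitted
/pnu/ — σ1 onset /pn/ (1→3 rises), coda /∅/ ok → permitted
/dju.wi/ — σ1 onset /dj/ (1→5 rises), coda /∅/ ok; σ2 onset /w/, coda /∅/ ok → permitted
/sme/ — σ1 onset /sm/ (2→3 rises), coda /∅/ ok → permitted
Permitted: /mju.ri/, /pnu/, /dju.wi/, /sme/ → 4.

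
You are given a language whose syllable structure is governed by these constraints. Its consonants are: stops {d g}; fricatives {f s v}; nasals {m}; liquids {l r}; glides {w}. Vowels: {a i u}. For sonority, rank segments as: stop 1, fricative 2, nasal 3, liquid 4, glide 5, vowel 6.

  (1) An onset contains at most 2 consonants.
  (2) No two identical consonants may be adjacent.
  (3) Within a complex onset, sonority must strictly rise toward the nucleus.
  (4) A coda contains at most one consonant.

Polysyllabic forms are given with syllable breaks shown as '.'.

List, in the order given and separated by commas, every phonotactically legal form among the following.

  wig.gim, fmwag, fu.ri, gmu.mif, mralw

fu.ri, gmu.mif

wig.gim — violates constraint 2: adjacent identical consonants /gg/ → phonotactically illegal
fmwag — violates constraint 1: syllable 1 onset /fmw/ has 3 consonants (> 2) → phonotactically illegal
fu.ri — σ1 onset /f/, coda /∅/ ok; σ2 onset /r/, coda /∅/ ok → phonotactically legal
gmu.mif — σ1 onset /gm/ (1→3 rises), coda /∅/ ok; σ2 onset /m/, coda /f/ ok → phonotactically legal
mralw — violates constraint 4: syllable 1 coda /lw/ has 2 consonants (> 1) → phonotactically illegal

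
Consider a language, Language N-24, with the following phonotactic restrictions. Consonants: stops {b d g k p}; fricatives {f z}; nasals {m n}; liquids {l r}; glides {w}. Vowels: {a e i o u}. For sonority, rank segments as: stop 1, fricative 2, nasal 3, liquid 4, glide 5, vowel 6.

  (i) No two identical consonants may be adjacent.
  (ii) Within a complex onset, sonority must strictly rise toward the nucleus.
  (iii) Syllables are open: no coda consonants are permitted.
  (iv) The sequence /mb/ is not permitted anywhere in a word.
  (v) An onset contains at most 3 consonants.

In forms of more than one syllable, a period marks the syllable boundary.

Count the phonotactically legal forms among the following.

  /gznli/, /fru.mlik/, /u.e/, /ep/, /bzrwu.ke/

1

/gznli/ — violates constraint (v): syllable 1 onset /gznl/ has 4 consonants (> 3) → phonotactically illegal
/fru.mlik/ — violates constraint (iii): syllable 2 coda /k/ has 1 consonant (> 0) → phonotactically illegal
/u.e/ — σ1 onset /∅/, coda /∅/ ok; σ2 onset /∅/, coda /∅/ ok → phonotactically legal
/ep/ — violates constraint (iii): syllable 1 coda /p/ has 1 consonant (> 0) → phonotactically illegal
/bzrwu.ke/ — violates constraint (v): syllable 1 onset /bzrw/ has 4 consonants (> 3) → phonotactically illegal
Phonotactically legal: /u.e/ → 1.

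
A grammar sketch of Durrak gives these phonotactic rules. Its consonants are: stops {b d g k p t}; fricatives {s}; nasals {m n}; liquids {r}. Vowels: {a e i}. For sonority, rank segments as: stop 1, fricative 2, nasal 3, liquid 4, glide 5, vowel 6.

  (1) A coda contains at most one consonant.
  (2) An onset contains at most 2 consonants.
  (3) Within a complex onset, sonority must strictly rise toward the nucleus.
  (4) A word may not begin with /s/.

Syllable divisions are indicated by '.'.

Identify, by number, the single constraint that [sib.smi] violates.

4

[sib.smi]: word begins with /s/.
This is a violation of constraint 4: "A word may not begin with /s/."
The remaining constraints (1, 2, 3) are satisfied.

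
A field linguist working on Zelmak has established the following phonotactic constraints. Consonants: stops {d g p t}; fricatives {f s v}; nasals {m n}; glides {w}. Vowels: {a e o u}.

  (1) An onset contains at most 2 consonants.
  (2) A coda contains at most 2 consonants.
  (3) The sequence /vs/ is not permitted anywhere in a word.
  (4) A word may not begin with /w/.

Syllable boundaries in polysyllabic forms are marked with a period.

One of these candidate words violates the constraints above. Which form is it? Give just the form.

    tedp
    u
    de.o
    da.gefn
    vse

tedp — σ1 onset /t/, coda /dp/ (2C) ok → licit
u — σ1 onset /∅/, coda /∅/ ok → licit
de.o — σ1 onset /d/, coda /∅/ ok; σ2 onset /∅/, coda /∅/ ok → licit
da.gefn — σ1 onset /d/, coda /∅/ ok; σ2 onset /g/, coda /fn/ (2C) ok → licit
vse — violates constraint 3: contains banned sequence /vs/ → illicit

vse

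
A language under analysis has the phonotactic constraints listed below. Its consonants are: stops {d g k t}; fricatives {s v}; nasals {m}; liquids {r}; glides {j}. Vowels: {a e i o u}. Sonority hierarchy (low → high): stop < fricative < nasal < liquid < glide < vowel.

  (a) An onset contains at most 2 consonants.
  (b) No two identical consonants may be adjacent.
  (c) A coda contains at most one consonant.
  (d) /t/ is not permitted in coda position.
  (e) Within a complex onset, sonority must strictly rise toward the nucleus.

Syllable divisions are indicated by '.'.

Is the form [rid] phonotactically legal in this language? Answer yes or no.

yes

[rid] — σ1 onset /r/, coda /d/ ok → phonotactically legal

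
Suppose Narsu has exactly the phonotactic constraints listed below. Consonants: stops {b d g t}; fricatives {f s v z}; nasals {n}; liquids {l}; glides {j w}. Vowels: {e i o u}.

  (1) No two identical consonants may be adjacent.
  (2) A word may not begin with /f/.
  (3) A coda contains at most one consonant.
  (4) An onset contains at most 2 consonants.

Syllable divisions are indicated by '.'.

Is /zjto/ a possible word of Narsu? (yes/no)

/zjto/ — violates constraint 4: syllable 1 onset /zjt/ has 3 consonants (> 2) → ill-formed

no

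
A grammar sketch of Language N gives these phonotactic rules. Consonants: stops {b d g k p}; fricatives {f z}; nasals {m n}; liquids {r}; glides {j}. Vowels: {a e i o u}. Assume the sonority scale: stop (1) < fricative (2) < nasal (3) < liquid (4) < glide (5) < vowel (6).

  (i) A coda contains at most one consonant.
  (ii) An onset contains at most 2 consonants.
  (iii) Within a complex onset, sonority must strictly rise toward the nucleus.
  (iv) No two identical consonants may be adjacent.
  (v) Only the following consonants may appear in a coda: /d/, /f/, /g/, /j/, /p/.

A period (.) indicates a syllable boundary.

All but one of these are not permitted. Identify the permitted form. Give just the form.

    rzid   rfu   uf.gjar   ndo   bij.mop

bij.mop

rzid — violates constraint (iii): syllable 1 onset /rz/: /r/ (liquid, 4) → /z/ (fricative, 2) does not rise → not permitted
rfu — violates constraint (iii): syllable 1 onset /rf/: /r/ (liquid, 4) → /f/ (fricative, 2) does not rise → not permitted
uf.gjar — violates constraint (v): syllable 2 coda contains /r/, which is not a licensed coda consonant → not permitted
ndo — violates constraint (iii): syllable 1 onset /nd/: /n/ (nasal, 3) → /d/ (stop, 1) does not rise → not permitted
bij.mop — σ1 onset /b/, coda /j/ ok; σ2 onset /m/, coda /p/ ok → permitted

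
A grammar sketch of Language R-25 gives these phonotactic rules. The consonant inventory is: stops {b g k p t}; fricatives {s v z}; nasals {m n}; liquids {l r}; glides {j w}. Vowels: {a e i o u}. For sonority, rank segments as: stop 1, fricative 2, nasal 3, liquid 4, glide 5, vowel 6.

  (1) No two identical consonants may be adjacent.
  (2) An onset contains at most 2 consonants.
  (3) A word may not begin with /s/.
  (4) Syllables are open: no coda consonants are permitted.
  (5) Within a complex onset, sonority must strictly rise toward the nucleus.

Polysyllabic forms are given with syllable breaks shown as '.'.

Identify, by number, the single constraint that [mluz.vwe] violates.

4

[mluz.vwe]: syllable 1 coda /z/ has 1 consonant (> 0).
This is a violation of constraint 4: "Syllables are open: no coda consonants are permitted."
The remaining constraints (1, 2, 3, 5) are satisfied.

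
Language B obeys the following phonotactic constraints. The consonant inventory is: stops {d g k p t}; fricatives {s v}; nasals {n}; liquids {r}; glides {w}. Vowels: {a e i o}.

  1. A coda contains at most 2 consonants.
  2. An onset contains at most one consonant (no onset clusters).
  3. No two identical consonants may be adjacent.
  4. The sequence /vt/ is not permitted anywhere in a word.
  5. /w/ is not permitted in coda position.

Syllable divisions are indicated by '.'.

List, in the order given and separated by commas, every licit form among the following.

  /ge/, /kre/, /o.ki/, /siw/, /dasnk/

/ge/, /o.ki/

/ge/ — σ1 onset /g/, coda /∅/ ok → licit
/kre/ — violates constraint 2: syllable 1 onset /kr/ has 2 consonants (> 1) → illicit
/o.ki/ — σ1 onset /∅/, coda /∅/ ok; σ2 onset /k/, coda /∅/ ok → licit
/siw/ — violates constraint 5: syllable 1 coda contains /w/ → illicit
/dasnk/ — violates constraint 1: syllable 1 coda /snk/ has 3 consonants (> 2) → illicit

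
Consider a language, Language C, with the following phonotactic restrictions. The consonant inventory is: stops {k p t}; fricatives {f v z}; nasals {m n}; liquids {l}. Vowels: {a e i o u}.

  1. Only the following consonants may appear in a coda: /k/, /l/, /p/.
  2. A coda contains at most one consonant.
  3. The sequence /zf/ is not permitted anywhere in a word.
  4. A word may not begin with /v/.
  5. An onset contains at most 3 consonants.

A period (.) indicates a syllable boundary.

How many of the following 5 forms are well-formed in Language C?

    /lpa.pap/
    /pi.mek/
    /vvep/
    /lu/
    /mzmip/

4

/lpa.pap/ — σ1 onset /lp/ (2C), coda /∅/ ok; σ2 onset /p/, coda /p/ ok → well-formed
/pi.mek/ — σ1 onset /p/, coda /∅/ ok; σ2 onset /m/, coda /k/ ok → well-formed
/vvep/ — violates constraint 4: word begins with /v/ → ill-formed
/lu/ — σ1 onset /l/, coda /∅/ ok → well-formed
/mzmip/ — σ1 onset /mzm/ (3C), coda /p/ ok → well-formed
Well-formed: /lpa.pap/, /pi.mek/, /lu/, /mzmip/ → 4.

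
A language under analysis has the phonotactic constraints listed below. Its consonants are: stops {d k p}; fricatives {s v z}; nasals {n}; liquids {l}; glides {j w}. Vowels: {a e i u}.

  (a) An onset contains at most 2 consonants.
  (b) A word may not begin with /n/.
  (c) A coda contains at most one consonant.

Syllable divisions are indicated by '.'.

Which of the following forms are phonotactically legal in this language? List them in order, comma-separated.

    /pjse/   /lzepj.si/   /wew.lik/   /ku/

/pjse/ — violates constraint (a): syllable 1 onset /pjs/ has 3 consonants (> 2) → phonotactically illegal
/lzepj.si/ — violates constraint (c): syllable 1 coda /pj/ has 2 consonants (> 1) → phonotactically illegal
/wew.lik/ — σ1 onset /w/, coda /w/ ok; σ2 onset /l/, coda /k/ ok → phonotactically legal
/ku/ — σ1 onset /k/, coda /∅/ ok → phonotactically legal

/wew.lik/, /ku/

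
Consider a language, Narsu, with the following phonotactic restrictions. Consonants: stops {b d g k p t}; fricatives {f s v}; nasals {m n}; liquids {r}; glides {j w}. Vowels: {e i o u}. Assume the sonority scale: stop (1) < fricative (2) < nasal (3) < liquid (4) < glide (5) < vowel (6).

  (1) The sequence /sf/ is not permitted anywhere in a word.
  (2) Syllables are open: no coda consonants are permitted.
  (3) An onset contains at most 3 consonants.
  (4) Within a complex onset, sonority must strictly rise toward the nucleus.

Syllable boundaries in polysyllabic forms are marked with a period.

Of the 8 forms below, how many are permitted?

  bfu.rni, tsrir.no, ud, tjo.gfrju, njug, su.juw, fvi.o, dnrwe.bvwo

bfu.rni — violates constraint 4: syllable 2 onset /rn/: /r/ (liquid, 4) → /n/ (nasal, 3) does not rise → not permitted
tsrir.no — violates constraint 2: syllable 1 coda /r/ has 1 consonant (> 0) → not permitted
ud — violates constraint 2: syllable 1 coda /d/ has 1 consonant (> 0) → not permitted
tjo.gfrju — violates constraint 3: syllable 2 onset /gfrj/ has 4 consonants (> 3) → not permitted
njug — violates constraint 2: syllable 1 coda /g/ has 1 consonant (> 0) → not permitted
su.juw — violates constraint 2: syllable 2 coda /w/ has 1 consonant (> 0) → not permitted
fvi.o — violates constraint 4: syllable 1 onset /fv/: /f/ (fricative, 2) → /v/ (fricative, 2) does not rise → not permitted
dnrwe.bvwo — violates constraint 3: syllable 1 onset /dnrw/ has 4 consonants (> 3) → not permitted
No form is permitted → 0.

0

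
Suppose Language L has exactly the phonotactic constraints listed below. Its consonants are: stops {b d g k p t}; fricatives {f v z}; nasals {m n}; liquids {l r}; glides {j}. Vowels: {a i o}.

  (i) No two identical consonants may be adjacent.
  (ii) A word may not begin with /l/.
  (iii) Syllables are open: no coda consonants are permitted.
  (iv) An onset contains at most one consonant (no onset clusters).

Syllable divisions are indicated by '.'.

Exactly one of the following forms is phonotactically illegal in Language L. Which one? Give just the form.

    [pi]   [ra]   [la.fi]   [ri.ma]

[la.fi]

[pi] — σ1 onset /p/, coda /∅/ ok → phonotactically legal
[ra] — σ1 onset /r/, coda /∅/ ok → phonotactically legal
[la.fi] — violates constraint (ii): word begins with /l/ → phonotactically illegal
[ri.ma] — σ1 onset /r/, coda /∅/ ok; σ2 onset /m/, coda /∅/ ok → phonotactically legal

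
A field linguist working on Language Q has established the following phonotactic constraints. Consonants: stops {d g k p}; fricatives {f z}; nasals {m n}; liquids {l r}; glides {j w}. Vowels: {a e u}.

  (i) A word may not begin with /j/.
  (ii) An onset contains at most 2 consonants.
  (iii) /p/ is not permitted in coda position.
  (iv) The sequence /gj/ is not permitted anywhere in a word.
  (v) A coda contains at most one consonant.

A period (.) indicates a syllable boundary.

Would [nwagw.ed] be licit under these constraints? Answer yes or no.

no

[nwagw.ed] — violates constraint (v): syllable 1 coda /gw/ has 2 consonants (> 1) → illicit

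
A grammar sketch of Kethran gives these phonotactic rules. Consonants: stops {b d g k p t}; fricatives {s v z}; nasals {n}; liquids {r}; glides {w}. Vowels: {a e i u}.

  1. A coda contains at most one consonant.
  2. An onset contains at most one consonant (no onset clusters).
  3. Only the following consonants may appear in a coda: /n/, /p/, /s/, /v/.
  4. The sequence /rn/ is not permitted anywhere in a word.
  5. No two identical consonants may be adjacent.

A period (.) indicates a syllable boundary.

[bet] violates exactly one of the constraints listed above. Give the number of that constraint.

3

[bet]: syllable 1 coda contains /t/, which is not a licensed coda consonant.
This is a violation of constraint 3: "Only the following consonants may appear in a coda: /n/, /p/, /s/, /v/."
The remaining constraints (1, 2, 4, 5) are satisfied.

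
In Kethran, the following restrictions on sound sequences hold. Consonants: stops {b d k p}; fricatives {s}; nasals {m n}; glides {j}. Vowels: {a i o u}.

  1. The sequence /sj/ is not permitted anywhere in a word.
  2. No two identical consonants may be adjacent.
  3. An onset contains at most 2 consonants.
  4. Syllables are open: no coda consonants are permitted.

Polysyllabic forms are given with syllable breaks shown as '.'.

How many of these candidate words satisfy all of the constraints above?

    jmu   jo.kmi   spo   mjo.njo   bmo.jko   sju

jmu — σ1 onset /jm/ (2C), coda /∅/ ok → phonotactically legal
jo.kmi — σ1 onset /j/, coda /∅/ ok; σ2 onset /km/ (2C), coda /∅/ ok → phonotactically legal
spo — σ1 onset /sp/ (2C), coda /∅/ ok → phonotactically legal
mjo.njo — σ1 onset /mj/ (2C), coda /∅/ ok; σ2 onset /nj/ (2C), coda /∅/ ok → phonotactically legal
bmo.jko — σ1 onset /bm/ (2C), coda /∅/ ok; σ2 onset /jk/ (2C), coda /∅/ ok → phonotactically legal
sju — violates constraint 1: contains banned sequence /sj/ → phonotactically illegal
Phonotactically legal: jmu, jo.kmi, spo, mjo.njo, bmo.jko → 5.

5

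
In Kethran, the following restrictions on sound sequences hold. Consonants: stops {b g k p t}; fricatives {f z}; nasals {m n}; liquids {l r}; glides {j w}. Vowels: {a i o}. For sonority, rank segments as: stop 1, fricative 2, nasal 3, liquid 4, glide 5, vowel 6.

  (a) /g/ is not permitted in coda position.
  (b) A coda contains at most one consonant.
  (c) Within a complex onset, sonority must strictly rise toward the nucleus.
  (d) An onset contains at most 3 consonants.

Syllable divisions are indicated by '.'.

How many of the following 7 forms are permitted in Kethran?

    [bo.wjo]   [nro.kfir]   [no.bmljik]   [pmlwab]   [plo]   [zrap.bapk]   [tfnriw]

[bo.wjo] — violates constraint (c): syllable 2 onset /wj/: /w/ (glide, 5) → /j/ (glide, 5) does not rise → not permitted
[nro.kfir] — σ1 onset /nr/ (3→4 rises), coda /∅/ ok; σ2 onset /kf/ (1→2 rises), coda /r/ ok → permitted
[no.bmljik] — violates constraint (d): syllable 2 onset /bmlj/ has 4 consonants (> 3) → not permitted
[pmlwab] — violates constraint (d): syllable 1 onset /pmlw/ has 4 consonants (> 3) → not permitted
[plo] — σ1 onset /pl/ (1→4 rises), coda /∅/ ok → permitted
[zrap.bapk] — violates constraint (b): syllable 2 coda /pk/ has 2 consonants (> 1) → not permitted
[tfnriw] — violates constraint (d): syllable 1 onset /tfnr/ has 4 consonants (> 3) → not permitted
Permitted: [nro.kfir], [plo] → 2.

2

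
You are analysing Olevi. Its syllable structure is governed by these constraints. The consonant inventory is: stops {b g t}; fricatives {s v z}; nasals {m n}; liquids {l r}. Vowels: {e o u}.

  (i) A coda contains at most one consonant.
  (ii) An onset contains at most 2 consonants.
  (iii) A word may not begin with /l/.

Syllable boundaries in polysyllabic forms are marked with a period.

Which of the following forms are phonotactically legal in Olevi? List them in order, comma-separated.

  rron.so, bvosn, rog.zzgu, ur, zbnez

rron.so, ur

rron.so — σ1 onset /rr/ (2C), coda /n/ ok; σ2 onset /s/, coda /∅/ ok → phonotactically legal
bvosn — violates constraint (i): syllable 1 coda /sn/ has 2 consonants (> 1) → phonotactically illegal
rog.zzgu — violates constraint (ii): syllable 2 onset /zzg/ has 3 consonants (> 2) → phonotactically illegal
ur — σ1 onset /∅/, coda /r/ ok → phonotactically legal
zbnez — violates constraint (ii): syllable 1 onset /zbn/ has 3 consonants (> 2) → phonotactically illegal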